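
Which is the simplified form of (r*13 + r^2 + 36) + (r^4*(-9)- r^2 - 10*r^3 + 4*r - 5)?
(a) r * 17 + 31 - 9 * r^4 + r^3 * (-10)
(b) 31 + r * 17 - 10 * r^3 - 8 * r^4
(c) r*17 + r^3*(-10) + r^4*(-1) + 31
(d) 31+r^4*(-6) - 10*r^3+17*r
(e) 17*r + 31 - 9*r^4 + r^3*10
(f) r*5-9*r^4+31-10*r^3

Adding the polynomials and combining like terms:
(r*13 + r^2 + 36) + (r^4*(-9) - r^2 - 10*r^3 + 4*r - 5)
= r * 17 + 31 - 9 * r^4 + r^3 * (-10)
a) r * 17 + 31 - 9 * r^4 + r^3 * (-10)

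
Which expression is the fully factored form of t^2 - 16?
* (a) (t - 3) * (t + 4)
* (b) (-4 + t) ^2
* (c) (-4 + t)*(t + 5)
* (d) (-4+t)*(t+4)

We need to factor t^2 - 16.
The factored form is (-4+t)*(t+4).
d) (-4+t)*(t+4)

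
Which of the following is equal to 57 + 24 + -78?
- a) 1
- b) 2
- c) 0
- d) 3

First: 57 + 24 = 81
Then: 81 + -78 = 3
d) 3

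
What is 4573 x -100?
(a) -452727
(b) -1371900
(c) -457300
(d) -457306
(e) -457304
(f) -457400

4573 * -100 = -457300
c) -457300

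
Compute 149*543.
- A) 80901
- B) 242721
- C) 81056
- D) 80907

149 * 543 = 80907
D) 80907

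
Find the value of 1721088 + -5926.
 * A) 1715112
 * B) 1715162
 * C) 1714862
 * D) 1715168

1721088 + -5926 = 1715162
B) 1715162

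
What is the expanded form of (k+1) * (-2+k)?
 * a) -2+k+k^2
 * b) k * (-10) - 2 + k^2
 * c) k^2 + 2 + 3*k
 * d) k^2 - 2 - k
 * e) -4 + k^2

Expanding (k+1) * (-2+k):
= k^2 - 2 - k
d) k^2 - 2 - k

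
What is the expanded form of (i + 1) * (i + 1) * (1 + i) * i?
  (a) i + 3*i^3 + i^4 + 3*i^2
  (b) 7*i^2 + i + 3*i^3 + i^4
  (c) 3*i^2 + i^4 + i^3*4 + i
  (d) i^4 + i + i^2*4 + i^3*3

Expanding (i + 1) * (i + 1) * (1 + i) * i:
= i + 3*i^3 + i^4 + 3*i^2
a) i + 3*i^3 + i^4 + 3*i^2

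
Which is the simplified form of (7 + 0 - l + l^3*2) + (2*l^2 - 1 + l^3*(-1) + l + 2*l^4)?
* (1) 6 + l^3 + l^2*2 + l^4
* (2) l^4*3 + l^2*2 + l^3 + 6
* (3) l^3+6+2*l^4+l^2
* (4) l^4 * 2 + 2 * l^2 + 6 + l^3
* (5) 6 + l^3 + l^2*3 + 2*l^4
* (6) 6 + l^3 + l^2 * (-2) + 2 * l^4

Adding the polynomials and combining like terms:
(7 + 0 - l + l^3*2) + (2*l^2 - 1 + l^3*(-1) + l + 2*l^4)
= l^4 * 2 + 2 * l^2 + 6 + l^3
4) l^4 * 2 + 2 * l^2 + 6 + l^3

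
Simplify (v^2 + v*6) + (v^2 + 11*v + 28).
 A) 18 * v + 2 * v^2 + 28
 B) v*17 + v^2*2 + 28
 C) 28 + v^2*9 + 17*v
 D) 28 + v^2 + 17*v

Adding the polynomials and combining like terms:
(v^2 + v*6) + (v^2 + 11*v + 28)
= v*17 + v^2*2 + 28
B) v*17 + v^2*2 + 28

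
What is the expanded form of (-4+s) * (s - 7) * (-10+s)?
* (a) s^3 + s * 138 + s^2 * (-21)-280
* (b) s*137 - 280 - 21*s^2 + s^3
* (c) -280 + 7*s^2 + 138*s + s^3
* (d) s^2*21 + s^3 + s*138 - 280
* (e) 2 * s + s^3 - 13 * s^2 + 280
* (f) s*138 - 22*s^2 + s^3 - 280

Expanding (-4+s) * (s - 7) * (-10+s):
= s^3 + s * 138 + s^2 * (-21)-280
a) s^3 + s * 138 + s^2 * (-21)-280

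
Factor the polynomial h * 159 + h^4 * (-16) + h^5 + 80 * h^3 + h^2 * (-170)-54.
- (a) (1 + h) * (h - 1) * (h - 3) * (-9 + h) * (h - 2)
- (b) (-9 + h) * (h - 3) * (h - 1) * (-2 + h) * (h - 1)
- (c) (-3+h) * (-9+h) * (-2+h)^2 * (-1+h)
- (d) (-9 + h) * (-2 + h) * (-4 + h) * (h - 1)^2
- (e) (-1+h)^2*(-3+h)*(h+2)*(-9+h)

We need to factor h * 159 + h^4 * (-16) + h^5 + 80 * h^3 + h^2 * (-170)-54.
The factored form is (-9 + h) * (h - 3) * (h - 1) * (-2 + h) * (h - 1).
b) (-9 + h) * (h - 3) * (h - 1) * (-2 + h) * (h - 1)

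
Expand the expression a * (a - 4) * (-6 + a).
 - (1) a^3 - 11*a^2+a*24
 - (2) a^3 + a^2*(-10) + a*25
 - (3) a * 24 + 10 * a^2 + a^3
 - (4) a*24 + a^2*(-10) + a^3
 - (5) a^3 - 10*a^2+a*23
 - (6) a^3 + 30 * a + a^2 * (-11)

Expanding a * (a - 4) * (-6 + a):
= a*24 + a^2*(-10) + a^3
4) a*24 + a^2*(-10) + a^3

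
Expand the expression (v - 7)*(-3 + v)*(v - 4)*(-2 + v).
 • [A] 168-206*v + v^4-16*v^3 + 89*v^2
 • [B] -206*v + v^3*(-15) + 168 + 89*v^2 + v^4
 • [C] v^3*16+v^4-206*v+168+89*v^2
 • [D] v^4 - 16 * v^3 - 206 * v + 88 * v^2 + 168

Expanding (v - 7)*(-3 + v)*(v - 4)*(-2 + v):
= 168-206*v + v^4-16*v^3 + 89*v^2
A) 168-206*v + v^4-16*v^3 + 89*v^2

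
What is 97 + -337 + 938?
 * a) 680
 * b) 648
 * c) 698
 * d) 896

First: 97 + -337 = -240
Then: -240 + 938 = 698
c) 698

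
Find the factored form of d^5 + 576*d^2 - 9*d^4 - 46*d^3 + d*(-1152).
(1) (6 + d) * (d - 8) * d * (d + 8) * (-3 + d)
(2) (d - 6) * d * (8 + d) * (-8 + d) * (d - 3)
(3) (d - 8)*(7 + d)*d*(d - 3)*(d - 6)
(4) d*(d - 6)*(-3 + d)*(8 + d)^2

We need to factor d^5 + 576*d^2 - 9*d^4 - 46*d^3 + d*(-1152).
The factored form is (d - 6) * d * (8 + d) * (-8 + d) * (d - 3).
2) (d - 6) * d * (8 + d) * (-8 + d) * (d - 3)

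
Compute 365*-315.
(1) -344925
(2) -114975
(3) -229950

365 * -315 = -114975
2) -114975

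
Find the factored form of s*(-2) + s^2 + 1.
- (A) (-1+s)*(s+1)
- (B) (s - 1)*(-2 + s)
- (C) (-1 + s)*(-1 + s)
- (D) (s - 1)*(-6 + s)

We need to factor s*(-2) + s^2 + 1.
The factored form is (-1 + s)*(-1 + s).
C) (-1 + s)*(-1 + s)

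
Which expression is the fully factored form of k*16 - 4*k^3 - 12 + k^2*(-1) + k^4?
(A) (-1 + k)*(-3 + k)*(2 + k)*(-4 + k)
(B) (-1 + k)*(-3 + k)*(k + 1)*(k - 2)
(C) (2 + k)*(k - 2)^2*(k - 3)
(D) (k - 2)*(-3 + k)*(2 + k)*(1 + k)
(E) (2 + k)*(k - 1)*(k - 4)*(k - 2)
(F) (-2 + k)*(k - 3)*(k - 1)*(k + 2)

We need to factor k*16 - 4*k^3 - 12 + k^2*(-1) + k^4.
The factored form is (-2 + k)*(k - 3)*(k - 1)*(k + 2).
F) (-2 + k)*(k - 3)*(k - 1)*(k + 2)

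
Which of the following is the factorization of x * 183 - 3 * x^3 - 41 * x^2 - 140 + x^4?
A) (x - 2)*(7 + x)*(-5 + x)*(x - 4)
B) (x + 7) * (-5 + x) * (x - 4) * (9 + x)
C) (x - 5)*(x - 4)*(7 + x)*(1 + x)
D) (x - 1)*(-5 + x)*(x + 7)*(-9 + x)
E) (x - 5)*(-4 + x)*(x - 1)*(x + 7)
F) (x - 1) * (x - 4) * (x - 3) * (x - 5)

We need to factor x * 183 - 3 * x^3 - 41 * x^2 - 140 + x^4.
The factored form is (x - 5)*(-4 + x)*(x - 1)*(x + 7).
E) (x - 5)*(-4 + x)*(x - 1)*(x + 7)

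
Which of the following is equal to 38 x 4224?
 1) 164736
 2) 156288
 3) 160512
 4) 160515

38 * 4224 = 160512
3) 160512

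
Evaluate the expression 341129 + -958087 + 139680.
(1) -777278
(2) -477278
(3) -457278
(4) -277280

First: 341129 + -958087 = -616958
Then: -616958 + 139680 = -477278
2) -477278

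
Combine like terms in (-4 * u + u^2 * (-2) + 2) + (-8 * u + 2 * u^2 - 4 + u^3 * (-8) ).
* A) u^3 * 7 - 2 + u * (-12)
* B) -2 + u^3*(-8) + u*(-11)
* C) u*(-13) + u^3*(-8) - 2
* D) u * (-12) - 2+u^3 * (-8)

Adding the polynomials and combining like terms:
(-4*u + u^2*(-2) + 2) + (-8*u + 2*u^2 - 4 + u^3*(-8))
= u * (-12) - 2+u^3 * (-8)
D) u * (-12) - 2+u^3 * (-8)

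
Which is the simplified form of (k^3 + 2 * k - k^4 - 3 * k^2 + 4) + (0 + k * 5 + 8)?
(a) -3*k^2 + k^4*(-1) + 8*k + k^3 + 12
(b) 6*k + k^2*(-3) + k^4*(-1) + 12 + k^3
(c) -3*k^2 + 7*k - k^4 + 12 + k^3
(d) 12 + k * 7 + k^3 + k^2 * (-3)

Adding the polynomials and combining like terms:
(k^3 + 2*k - k^4 - 3*k^2 + 4) + (0 + k*5 + 8)
= -3*k^2 + 7*k - k^4 + 12 + k^3
c) -3*k^2 + 7*k - k^4 + 12 + k^3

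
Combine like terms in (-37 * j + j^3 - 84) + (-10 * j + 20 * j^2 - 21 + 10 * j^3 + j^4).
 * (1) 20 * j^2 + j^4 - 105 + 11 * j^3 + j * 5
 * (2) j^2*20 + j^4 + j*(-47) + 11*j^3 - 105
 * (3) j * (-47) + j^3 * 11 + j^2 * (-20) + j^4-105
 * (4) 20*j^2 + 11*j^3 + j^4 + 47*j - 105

Adding the polynomials and combining like terms:
(-37*j + j^3 - 84) + (-10*j + 20*j^2 - 21 + 10*j^3 + j^4)
= j^2*20 + j^4 + j*(-47) + 11*j^3 - 105
2) j^2*20 + j^4 + j*(-47) + 11*j^3 - 105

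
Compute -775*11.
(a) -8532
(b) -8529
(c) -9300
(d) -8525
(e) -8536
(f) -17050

-775 * 11 = -8525
d) -8525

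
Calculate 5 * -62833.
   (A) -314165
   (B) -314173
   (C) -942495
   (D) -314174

5 * -62833 = -314165
A) -314165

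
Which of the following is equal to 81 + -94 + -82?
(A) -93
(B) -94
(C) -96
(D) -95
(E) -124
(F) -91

First: 81 + -94 = -13
Then: -13 + -82 = -95
D) -95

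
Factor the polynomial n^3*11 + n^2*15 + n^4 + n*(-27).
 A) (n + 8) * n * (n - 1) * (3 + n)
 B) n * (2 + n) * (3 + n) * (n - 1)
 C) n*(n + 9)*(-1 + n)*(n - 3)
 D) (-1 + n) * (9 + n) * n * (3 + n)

We need to factor n^3*11 + n^2*15 + n^4 + n*(-27).
The factored form is (-1 + n) * (9 + n) * n * (3 + n).
D) (-1 + n) * (9 + n) * n * (3 + n)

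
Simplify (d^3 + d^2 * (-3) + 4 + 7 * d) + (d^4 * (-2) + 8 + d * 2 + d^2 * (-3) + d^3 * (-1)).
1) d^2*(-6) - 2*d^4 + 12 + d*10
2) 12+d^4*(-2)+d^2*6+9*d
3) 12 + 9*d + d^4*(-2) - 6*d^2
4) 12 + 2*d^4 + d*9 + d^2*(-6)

Adding the polynomials and combining like terms:
(d^3 + d^2*(-3) + 4 + 7*d) + (d^4*(-2) + 8 + d*2 + d^2*(-3) + d^3*(-1))
= 12 + 9*d + d^4*(-2) - 6*d^2
3) 12 + 9*d + d^4*(-2) - 6*d^2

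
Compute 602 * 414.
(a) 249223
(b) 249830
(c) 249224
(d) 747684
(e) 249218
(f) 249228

602 * 414 = 249228
f) 249228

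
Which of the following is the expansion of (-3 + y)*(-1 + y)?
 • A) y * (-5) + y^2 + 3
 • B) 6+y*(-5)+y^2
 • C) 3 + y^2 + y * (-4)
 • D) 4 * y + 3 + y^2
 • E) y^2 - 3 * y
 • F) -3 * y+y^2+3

Expanding (-3 + y)*(-1 + y):
= 3 + y^2 + y * (-4)
C) 3 + y^2 + y * (-4)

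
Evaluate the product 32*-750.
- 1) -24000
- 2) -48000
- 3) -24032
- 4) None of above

32 * -750 = -24000
1) -24000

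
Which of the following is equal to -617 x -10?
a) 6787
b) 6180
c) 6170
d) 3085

-617 * -10 = 6170
c) 6170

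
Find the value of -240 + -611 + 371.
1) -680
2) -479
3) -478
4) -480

First: -240 + -611 = -851
Then: -851 + 371 = -480
4) -480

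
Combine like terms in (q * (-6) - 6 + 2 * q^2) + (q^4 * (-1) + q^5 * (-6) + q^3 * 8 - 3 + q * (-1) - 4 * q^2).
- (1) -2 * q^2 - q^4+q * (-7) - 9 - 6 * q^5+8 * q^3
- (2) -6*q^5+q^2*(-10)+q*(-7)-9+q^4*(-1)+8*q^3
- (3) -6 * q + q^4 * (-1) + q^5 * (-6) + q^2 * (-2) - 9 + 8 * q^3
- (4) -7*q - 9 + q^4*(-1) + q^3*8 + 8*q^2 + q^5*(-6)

Adding the polynomials and combining like terms:
(q*(-6) - 6 + 2*q^2) + (q^4*(-1) + q^5*(-6) + q^3*8 - 3 + q*(-1) - 4*q^2)
= -2 * q^2 - q^4+q * (-7) - 9 - 6 * q^5+8 * q^3
1) -2 * q^2 - q^4+q * (-7) - 9 - 6 * q^5+8 * q^3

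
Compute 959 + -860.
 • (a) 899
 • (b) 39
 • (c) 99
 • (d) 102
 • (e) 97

959 + -860 = 99
c) 99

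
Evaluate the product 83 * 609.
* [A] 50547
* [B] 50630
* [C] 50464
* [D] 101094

83 * 609 = 50547
A) 50547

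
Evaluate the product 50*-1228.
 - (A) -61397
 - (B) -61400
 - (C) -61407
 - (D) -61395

50 * -1228 = -61400
B) -61400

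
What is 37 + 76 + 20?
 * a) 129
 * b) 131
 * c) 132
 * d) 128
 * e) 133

First: 37 + 76 = 113
Then: 113 + 20 = 133
e) 133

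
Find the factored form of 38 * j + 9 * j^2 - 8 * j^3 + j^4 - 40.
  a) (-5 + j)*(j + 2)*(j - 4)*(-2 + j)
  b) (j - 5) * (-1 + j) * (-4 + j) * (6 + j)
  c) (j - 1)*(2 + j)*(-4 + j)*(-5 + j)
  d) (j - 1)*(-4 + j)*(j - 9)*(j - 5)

We need to factor 38 * j + 9 * j^2 - 8 * j^3 + j^4 - 40.
The factored form is (j - 1)*(2 + j)*(-4 + j)*(-5 + j).
c) (j - 1)*(2 + j)*(-4 + j)*(-5 + j)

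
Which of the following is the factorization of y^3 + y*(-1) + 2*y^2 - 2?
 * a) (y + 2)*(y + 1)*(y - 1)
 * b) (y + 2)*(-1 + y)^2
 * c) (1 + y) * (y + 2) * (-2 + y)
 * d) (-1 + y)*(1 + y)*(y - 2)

We need to factor y^3 + y*(-1) + 2*y^2 - 2.
The factored form is (y + 2)*(y + 1)*(y - 1).
a) (y + 2)*(y + 1)*(y - 1)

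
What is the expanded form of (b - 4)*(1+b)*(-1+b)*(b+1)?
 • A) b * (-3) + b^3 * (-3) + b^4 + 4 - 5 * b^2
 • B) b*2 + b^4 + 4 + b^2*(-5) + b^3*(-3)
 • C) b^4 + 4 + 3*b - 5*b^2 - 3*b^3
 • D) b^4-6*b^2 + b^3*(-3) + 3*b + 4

Expanding (b - 4)*(1+b)*(-1+b)*(b+1):
= b^4 + 4 + 3*b - 5*b^2 - 3*b^3
C) b^4 + 4 + 3*b - 5*b^2 - 3*b^3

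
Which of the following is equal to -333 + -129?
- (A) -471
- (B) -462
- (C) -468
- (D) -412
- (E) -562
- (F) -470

-333 + -129 = -462
B) -462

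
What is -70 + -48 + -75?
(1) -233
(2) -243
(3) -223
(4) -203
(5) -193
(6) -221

First: -70 + -48 = -118
Then: -118 + -75 = -193
5) -193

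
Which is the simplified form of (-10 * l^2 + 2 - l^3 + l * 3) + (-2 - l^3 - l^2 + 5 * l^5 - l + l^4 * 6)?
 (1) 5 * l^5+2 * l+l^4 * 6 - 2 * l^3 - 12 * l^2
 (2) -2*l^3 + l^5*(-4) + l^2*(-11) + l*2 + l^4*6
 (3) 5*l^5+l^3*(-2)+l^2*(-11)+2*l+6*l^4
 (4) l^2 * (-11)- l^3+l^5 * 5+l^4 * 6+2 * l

Adding the polynomials and combining like terms:
(-10*l^2 + 2 - l^3 + l*3) + (-2 - l^3 - l^2 + 5*l^5 - l + l^4*6)
= 5*l^5+l^3*(-2)+l^2*(-11)+2*l+6*l^4
3) 5*l^5+l^3*(-2)+l^2*(-11)+2*l+6*l^4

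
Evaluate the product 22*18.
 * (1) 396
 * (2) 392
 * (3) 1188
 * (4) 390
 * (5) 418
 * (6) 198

22 * 18 = 396
1) 396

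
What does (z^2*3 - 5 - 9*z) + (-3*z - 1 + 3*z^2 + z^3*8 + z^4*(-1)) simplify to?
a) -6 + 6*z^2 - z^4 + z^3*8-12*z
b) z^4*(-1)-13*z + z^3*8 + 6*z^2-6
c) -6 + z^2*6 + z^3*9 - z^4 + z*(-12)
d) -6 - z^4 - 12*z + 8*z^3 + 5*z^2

Adding the polynomials and combining like terms:
(z^2*3 - 5 - 9*z) + (-3*z - 1 + 3*z^2 + z^3*8 + z^4*(-1))
= -6 + 6*z^2 - z^4 + z^3*8-12*z
a) -6 + 6*z^2 - z^4 + z^3*8-12*z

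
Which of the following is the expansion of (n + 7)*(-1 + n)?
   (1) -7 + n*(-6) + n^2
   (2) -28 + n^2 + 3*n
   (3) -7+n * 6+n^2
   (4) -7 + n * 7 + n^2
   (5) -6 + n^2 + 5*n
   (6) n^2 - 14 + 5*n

Expanding (n + 7)*(-1 + n):
= -7+n * 6+n^2
3) -7+n * 6+n^2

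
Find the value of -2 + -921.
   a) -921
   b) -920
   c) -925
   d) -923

-2 + -921 = -923
d) -923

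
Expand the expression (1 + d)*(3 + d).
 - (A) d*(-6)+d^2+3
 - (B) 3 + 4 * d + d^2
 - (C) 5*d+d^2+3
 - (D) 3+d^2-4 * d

Expanding (1 + d)*(3 + d):
= 3 + 4 * d + d^2
B) 3 + 4 * d + d^2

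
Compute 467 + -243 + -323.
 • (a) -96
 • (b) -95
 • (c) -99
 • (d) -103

First: 467 + -243 = 224
Then: 224 + -323 = -99
c) -99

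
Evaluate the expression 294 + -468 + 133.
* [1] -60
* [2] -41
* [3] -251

First: 294 + -468 = -174
Then: -174 + 133 = -41
2) -41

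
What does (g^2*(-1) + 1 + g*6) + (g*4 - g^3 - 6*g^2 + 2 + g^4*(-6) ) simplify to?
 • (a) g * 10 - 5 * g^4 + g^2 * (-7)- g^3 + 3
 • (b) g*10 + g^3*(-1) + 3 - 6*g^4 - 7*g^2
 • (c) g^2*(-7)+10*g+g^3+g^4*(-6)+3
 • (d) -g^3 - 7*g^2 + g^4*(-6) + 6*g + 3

Adding the polynomials and combining like terms:
(g^2*(-1) + 1 + g*6) + (g*4 - g^3 - 6*g^2 + 2 + g^4*(-6))
= g*10 + g^3*(-1) + 3 - 6*g^4 - 7*g^2
b) g*10 + g^3*(-1) + 3 - 6*g^4 - 7*g^2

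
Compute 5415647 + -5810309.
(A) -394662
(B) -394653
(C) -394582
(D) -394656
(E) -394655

5415647 + -5810309 = -394662
A) -394662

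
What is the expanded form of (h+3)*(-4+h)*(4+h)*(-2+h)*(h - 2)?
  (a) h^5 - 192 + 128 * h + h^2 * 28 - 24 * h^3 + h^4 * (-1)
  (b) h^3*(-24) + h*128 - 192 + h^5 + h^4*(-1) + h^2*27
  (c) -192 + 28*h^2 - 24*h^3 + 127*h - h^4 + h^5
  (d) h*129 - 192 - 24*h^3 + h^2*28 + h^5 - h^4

Expanding (h+3)*(-4+h)*(4+h)*(-2+h)*(h - 2):
= h^5 - 192 + 128 * h + h^2 * 28 - 24 * h^3 + h^4 * (-1)
a) h^5 - 192 + 128 * h + h^2 * 28 - 24 * h^3 + h^4 * (-1)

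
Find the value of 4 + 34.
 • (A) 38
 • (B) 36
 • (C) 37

4 + 34 = 38
A) 38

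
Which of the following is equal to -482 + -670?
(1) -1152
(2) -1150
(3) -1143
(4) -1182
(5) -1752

-482 + -670 = -1152
1) -1152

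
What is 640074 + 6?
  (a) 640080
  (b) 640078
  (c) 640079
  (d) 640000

640074 + 6 = 640080
a) 640080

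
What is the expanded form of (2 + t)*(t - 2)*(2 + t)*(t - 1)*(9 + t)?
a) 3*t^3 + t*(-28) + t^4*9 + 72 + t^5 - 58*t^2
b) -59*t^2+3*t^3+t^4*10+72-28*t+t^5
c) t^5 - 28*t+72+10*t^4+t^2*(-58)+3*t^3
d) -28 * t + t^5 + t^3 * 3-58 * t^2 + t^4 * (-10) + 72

Expanding (2 + t)*(t - 2)*(2 + t)*(t - 1)*(9 + t):
= t^5 - 28*t+72+10*t^4+t^2*(-58)+3*t^3
c) t^5 - 28*t+72+10*t^4+t^2*(-58)+3*t^3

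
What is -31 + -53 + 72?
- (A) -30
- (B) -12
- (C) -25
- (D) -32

First: -31 + -53 = -84
Then: -84 + 72 = -12
B) -12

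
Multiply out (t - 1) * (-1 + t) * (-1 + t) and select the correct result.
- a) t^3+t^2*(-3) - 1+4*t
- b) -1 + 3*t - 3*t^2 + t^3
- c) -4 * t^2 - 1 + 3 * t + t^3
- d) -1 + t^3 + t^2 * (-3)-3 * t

Expanding (t - 1) * (-1 + t) * (-1 + t):
= -1 + 3*t - 3*t^2 + t^3
b) -1 + 3*t - 3*t^2 + t^3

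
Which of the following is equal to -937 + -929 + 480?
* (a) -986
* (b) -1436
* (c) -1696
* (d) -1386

First: -937 + -929 = -1866
Then: -1866 + 480 = -1386
d) -1386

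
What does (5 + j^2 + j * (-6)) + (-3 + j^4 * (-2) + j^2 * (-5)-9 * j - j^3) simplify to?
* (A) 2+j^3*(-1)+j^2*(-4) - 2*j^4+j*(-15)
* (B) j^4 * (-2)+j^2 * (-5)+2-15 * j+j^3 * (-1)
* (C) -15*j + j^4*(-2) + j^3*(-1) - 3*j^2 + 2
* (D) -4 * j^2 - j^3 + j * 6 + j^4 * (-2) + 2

Adding the polynomials and combining like terms:
(5 + j^2 + j*(-6)) + (-3 + j^4*(-2) + j^2*(-5) - 9*j - j^3)
= 2+j^3*(-1)+j^2*(-4) - 2*j^4+j*(-15)
A) 2+j^3*(-1)+j^2*(-4) - 2*j^4+j*(-15)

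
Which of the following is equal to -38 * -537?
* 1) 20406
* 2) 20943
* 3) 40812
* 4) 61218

-38 * -537 = 20406
1) 20406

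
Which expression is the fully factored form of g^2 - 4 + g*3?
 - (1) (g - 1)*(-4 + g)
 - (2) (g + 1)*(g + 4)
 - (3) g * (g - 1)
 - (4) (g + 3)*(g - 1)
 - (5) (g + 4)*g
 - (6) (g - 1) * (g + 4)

We need to factor g^2 - 4 + g*3.
The factored form is (g - 1) * (g + 4).
6) (g - 1) * (g + 4)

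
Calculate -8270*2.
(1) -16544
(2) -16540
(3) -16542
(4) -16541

-8270 * 2 = -16540
2) -16540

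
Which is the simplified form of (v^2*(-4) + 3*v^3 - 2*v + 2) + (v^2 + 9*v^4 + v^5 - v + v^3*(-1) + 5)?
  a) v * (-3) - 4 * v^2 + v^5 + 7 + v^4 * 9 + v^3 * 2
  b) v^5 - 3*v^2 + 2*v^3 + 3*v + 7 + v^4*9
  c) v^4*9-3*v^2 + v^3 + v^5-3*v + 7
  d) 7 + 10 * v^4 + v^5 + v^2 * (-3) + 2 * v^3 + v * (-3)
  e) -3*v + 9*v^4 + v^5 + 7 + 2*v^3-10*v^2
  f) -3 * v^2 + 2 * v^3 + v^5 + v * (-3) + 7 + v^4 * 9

Adding the polynomials and combining like terms:
(v^2*(-4) + 3*v^3 - 2*v + 2) + (v^2 + 9*v^4 + v^5 - v + v^3*(-1) + 5)
= -3 * v^2 + 2 * v^3 + v^5 + v * (-3) + 7 + v^4 * 9
f) -3 * v^2 + 2 * v^3 + v^5 + v * (-3) + 7 + v^4 * 9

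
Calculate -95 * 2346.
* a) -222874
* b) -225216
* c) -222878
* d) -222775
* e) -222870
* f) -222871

-95 * 2346 = -222870
e) -222870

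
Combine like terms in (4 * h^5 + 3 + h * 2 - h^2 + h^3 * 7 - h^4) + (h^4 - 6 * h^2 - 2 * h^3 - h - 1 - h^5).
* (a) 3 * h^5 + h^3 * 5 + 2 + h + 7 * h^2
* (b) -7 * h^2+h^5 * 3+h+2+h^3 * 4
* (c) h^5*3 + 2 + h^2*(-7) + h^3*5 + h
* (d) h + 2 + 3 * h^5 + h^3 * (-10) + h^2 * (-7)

Adding the polynomials and combining like terms:
(4*h^5 + 3 + h*2 - h^2 + h^3*7 - h^4) + (h^4 - 6*h^2 - 2*h^3 - h - 1 - h^5)
= h^5*3 + 2 + h^2*(-7) + h^3*5 + h
c) h^5*3 + 2 + h^2*(-7) + h^3*5 + h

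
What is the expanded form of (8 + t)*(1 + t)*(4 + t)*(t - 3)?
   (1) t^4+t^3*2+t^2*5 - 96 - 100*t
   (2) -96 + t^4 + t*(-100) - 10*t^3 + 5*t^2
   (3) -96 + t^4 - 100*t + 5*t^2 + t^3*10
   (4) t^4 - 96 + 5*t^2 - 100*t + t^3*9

Expanding (8 + t)*(1 + t)*(4 + t)*(t - 3):
= -96 + t^4 - 100*t + 5*t^2 + t^3*10
3) -96 + t^4 - 100*t + 5*t^2 + t^3*10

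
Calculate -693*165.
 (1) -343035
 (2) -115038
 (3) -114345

-693 * 165 = -114345
3) -114345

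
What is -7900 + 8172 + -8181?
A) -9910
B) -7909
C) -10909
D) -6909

First: -7900 + 8172 = 272
Then: 272 + -8181 = -7909
B) -7909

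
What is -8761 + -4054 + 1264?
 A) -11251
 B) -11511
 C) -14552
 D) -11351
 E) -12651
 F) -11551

First: -8761 + -4054 = -12815
Then: -12815 + 1264 = -11551
F) -11551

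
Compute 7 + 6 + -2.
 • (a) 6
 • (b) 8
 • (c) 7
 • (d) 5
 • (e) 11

First: 7 + 6 = 13
Then: 13 + -2 = 11
e) 11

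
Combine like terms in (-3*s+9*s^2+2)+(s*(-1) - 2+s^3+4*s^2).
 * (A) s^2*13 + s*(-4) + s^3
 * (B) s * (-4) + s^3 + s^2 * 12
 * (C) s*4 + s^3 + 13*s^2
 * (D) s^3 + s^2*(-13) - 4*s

Adding the polynomials and combining like terms:
(-3*s + 9*s^2 + 2) + (s*(-1) - 2 + s^3 + 4*s^2)
= s^2*13 + s*(-4) + s^3
A) s^2*13 + s*(-4) + s^3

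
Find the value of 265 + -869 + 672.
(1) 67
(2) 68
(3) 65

First: 265 + -869 = -604
Then: -604 + 672 = 68
2) 68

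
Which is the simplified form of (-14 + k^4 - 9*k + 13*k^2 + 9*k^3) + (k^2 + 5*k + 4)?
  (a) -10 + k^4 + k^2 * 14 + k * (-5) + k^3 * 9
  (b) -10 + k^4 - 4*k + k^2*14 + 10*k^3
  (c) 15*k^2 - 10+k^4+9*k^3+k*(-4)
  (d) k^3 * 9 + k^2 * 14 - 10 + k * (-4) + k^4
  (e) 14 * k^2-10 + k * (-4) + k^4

Adding the polynomials and combining like terms:
(-14 + k^4 - 9*k + 13*k^2 + 9*k^3) + (k^2 + 5*k + 4)
= k^3 * 9 + k^2 * 14 - 10 + k * (-4) + k^4
d) k^3 * 9 + k^2 * 14 - 10 + k * (-4) + k^4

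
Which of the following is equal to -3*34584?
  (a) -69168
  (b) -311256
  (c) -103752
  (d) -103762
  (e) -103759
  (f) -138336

-3 * 34584 = -103752
c) -103752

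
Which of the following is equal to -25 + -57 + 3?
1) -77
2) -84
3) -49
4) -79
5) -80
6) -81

First: -25 + -57 = -82
Then: -82 + 3 = -79
4) -79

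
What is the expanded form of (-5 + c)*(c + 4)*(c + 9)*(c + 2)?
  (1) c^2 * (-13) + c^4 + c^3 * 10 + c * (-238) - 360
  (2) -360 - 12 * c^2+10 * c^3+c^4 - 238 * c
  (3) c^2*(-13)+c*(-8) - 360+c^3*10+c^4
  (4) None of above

Expanding (-5 + c)*(c + 4)*(c + 9)*(c + 2):
= c^2 * (-13) + c^4 + c^3 * 10 + c * (-238) - 360
1) c^2 * (-13) + c^4 + c^3 * 10 + c * (-238) - 360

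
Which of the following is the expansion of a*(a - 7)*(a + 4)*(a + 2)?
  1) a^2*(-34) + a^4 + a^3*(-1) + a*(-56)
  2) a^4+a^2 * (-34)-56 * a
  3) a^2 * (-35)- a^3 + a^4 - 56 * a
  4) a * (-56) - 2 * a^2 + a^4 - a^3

Expanding a*(a - 7)*(a + 4)*(a + 2):
= a^2*(-34) + a^4 + a^3*(-1) + a*(-56)
1) a^2*(-34) + a^4 + a^3*(-1) + a*(-56)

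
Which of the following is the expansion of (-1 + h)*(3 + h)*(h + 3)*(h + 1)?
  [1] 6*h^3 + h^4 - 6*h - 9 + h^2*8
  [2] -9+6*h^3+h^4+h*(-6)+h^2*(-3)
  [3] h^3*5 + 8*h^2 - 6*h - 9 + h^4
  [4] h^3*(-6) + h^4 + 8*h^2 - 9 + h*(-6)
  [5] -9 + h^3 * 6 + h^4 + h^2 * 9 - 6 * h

Expanding (-1 + h)*(3 + h)*(h + 3)*(h + 1):
= 6*h^3 + h^4 - 6*h - 9 + h^2*8
1) 6*h^3 + h^4 - 6*h - 9 + h^2*8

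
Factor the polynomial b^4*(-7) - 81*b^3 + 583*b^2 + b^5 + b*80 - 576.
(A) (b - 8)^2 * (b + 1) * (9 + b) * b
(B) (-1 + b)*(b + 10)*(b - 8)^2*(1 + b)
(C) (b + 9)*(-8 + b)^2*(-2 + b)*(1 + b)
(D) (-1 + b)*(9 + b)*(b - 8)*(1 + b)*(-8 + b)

We need to factor b^4*(-7) - 81*b^3 + 583*b^2 + b^5 + b*80 - 576.
The factored form is (-1 + b)*(9 + b)*(b - 8)*(1 + b)*(-8 + b).
D) (-1 + b)*(9 + b)*(b - 8)*(1 + b)*(-8 + b)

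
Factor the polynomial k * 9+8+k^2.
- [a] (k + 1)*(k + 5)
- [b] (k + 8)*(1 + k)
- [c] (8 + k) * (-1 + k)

We need to factor k * 9+8+k^2.
The factored form is (k + 8)*(1 + k).
b) (k + 8)*(1 + k)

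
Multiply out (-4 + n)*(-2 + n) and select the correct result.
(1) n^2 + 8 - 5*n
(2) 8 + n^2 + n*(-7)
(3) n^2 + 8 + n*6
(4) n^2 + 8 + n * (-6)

Expanding (-4 + n)*(-2 + n):
= n^2 + 8 + n * (-6)
4) n^2 + 8 + n * (-6)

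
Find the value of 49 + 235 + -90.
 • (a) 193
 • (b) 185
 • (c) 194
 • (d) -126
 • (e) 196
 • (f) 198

First: 49 + 235 = 284
Then: 284 + -90 = 194
c) 194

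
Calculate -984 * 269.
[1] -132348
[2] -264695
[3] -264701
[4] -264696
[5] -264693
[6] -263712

-984 * 269 = -264696
4) -264696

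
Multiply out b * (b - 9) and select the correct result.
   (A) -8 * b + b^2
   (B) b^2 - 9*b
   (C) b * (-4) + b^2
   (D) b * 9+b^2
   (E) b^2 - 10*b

Expanding b * (b - 9):
= b^2 - 9*b
B) b^2 - 9*b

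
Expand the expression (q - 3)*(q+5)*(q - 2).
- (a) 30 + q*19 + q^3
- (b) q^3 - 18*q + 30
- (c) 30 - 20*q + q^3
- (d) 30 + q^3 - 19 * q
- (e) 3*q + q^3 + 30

Expanding (q - 3)*(q+5)*(q - 2):
= 30 + q^3 - 19 * q
d) 30 + q^3 - 19 * q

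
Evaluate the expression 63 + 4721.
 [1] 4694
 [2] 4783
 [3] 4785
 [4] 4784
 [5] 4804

63 + 4721 = 4784
4) 4784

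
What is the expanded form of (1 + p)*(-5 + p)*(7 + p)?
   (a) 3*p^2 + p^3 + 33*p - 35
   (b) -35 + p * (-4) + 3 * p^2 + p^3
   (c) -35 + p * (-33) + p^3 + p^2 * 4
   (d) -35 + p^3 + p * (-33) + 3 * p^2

Expanding (1 + p)*(-5 + p)*(7 + p):
= -35 + p^3 + p * (-33) + 3 * p^2
d) -35 + p^3 + p * (-33) + 3 * p^2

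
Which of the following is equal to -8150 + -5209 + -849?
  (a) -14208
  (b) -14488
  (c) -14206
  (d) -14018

First: -8150 + -5209 = -13359
Then: -13359 + -849 = -14208
a) -14208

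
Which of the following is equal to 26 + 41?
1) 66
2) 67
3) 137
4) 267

26 + 41 = 67
2) 67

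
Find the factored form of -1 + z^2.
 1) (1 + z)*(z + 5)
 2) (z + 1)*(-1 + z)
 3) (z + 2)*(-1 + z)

We need to factor -1 + z^2.
The factored form is (z + 1)*(-1 + z).
2) (z + 1)*(-1 + z)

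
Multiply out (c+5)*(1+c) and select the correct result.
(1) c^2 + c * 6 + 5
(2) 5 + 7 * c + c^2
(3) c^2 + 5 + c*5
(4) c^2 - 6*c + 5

Expanding (c+5)*(1+c):
= c^2 + c * 6 + 5
1) c^2 + c * 6 + 5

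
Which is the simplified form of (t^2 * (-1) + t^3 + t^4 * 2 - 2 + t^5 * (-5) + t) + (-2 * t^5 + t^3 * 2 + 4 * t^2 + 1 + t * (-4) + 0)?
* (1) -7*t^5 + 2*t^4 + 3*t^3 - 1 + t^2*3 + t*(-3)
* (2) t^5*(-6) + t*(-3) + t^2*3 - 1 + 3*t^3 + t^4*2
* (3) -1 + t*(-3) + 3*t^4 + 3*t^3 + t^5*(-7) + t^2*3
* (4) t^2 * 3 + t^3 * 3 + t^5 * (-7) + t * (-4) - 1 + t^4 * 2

Adding the polynomials and combining like terms:
(t^2*(-1) + t^3 + t^4*2 - 2 + t^5*(-5) + t) + (-2*t^5 + t^3*2 + 4*t^2 + 1 + t*(-4) + 0)
= -7*t^5 + 2*t^4 + 3*t^3 - 1 + t^2*3 + t*(-3)
1) -7*t^5 + 2*t^4 + 3*t^3 - 1 + t^2*3 + t*(-3)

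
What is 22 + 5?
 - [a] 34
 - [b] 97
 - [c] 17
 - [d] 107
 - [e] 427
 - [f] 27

22 + 5 = 27
f) 27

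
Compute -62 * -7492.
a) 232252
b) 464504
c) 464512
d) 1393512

-62 * -7492 = 464504
b) 464504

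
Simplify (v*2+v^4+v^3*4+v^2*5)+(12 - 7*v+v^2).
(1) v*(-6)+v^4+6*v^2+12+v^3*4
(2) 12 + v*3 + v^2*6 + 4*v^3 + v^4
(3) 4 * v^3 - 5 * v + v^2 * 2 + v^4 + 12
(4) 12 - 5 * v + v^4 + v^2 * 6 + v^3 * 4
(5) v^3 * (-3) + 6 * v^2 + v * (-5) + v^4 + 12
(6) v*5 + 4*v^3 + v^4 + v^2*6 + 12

Adding the polynomials and combining like terms:
(v*2 + v^4 + v^3*4 + v^2*5) + (12 - 7*v + v^2)
= 12 - 5 * v + v^4 + v^2 * 6 + v^3 * 4
4) 12 - 5 * v + v^4 + v^2 * 6 + v^3 * 4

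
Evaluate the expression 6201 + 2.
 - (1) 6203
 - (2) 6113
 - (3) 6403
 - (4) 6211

6201 + 2 = 6203
1) 6203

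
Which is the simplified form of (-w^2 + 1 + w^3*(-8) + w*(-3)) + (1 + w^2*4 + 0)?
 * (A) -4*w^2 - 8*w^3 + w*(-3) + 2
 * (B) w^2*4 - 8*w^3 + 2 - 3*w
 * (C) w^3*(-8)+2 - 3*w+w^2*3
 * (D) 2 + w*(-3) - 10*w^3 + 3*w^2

Adding the polynomials and combining like terms:
(-w^2 + 1 + w^3*(-8) + w*(-3)) + (1 + w^2*4 + 0)
= w^3*(-8)+2 - 3*w+w^2*3
C) w^3*(-8)+2 - 3*w+w^2*3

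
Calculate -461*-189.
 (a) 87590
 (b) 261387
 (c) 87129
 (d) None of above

-461 * -189 = 87129
c) 87129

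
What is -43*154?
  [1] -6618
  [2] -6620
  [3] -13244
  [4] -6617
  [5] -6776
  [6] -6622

-43 * 154 = -6622
6) -6622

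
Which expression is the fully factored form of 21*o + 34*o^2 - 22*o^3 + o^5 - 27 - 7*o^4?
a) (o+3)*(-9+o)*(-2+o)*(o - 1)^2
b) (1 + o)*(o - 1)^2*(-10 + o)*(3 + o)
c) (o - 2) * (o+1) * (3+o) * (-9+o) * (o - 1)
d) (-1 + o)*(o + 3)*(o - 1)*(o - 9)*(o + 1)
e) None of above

We need to factor 21*o + 34*o^2 - 22*o^3 + o^5 - 27 - 7*o^4.
The factored form is (-1 + o)*(o + 3)*(o - 1)*(o - 9)*(o + 1).
d) (-1 + o)*(o + 3)*(o - 1)*(o - 9)*(o + 1)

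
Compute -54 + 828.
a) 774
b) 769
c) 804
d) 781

-54 + 828 = 774
a) 774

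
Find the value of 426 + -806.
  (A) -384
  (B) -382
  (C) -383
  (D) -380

426 + -806 = -380
D) -380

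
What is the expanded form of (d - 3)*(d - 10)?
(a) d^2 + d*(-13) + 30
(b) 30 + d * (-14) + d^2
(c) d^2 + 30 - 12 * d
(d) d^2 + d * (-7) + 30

Expanding (d - 3)*(d - 10):
= d^2 + d*(-13) + 30
a) d^2 + d*(-13) + 30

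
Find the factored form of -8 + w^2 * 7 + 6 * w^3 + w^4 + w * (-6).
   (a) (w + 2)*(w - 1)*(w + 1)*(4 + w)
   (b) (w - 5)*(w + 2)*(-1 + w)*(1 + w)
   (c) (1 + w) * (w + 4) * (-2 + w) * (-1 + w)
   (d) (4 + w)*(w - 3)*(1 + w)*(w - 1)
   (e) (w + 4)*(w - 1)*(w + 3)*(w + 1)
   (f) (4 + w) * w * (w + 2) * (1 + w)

We need to factor -8 + w^2 * 7 + 6 * w^3 + w^4 + w * (-6).
The factored form is (w + 2)*(w - 1)*(w + 1)*(4 + w).
a) (w + 2)*(w - 1)*(w + 1)*(4 + w)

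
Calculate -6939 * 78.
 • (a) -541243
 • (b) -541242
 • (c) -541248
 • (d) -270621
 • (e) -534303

-6939 * 78 = -541242
b) -541242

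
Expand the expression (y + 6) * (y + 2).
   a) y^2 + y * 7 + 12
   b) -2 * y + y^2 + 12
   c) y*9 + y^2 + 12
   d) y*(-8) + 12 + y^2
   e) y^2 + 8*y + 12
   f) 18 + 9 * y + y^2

Expanding (y + 6) * (y + 2):
= y^2 + 8*y + 12
e) y^2 + 8*y + 12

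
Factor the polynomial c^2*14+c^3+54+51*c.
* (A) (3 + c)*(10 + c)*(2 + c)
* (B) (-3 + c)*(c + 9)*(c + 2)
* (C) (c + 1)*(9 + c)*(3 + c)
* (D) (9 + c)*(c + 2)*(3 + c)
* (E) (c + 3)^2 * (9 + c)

We need to factor c^2*14+c^3+54+51*c.
The factored form is (9 + c)*(c + 2)*(3 + c).
D) (9 + c)*(c + 2)*(3 + c)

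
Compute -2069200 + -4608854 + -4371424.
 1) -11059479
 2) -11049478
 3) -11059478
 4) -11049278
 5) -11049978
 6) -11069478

First: -2069200 + -4608854 = -6678054
Then: -6678054 + -4371424 = -11049478
2) -11049478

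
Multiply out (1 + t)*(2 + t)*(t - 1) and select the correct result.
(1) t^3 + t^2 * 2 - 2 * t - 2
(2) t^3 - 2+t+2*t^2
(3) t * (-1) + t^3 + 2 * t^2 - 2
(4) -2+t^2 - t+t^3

Expanding (1 + t)*(2 + t)*(t - 1):
= t * (-1) + t^3 + 2 * t^2 - 2
3) t * (-1) + t^3 + 2 * t^2 - 2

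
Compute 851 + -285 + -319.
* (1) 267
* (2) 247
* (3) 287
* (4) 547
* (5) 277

First: 851 + -285 = 566
Then: 566 + -319 = 247
2) 247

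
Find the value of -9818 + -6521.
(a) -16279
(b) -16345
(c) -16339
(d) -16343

-9818 + -6521 = -16339
c) -16339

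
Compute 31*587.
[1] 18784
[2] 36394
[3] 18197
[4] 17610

31 * 587 = 18197
3) 18197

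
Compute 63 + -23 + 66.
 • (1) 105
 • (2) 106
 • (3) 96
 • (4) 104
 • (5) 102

First: 63 + -23 = 40
Then: 40 + 66 = 106
2) 106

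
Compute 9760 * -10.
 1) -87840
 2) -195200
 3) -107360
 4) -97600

9760 * -10 = -97600
4) -97600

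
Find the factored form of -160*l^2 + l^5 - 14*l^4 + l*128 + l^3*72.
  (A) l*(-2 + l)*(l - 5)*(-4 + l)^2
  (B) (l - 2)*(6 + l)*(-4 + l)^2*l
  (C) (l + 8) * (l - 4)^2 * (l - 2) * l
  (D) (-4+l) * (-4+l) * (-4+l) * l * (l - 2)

We need to factor -160*l^2 + l^5 - 14*l^4 + l*128 + l^3*72.
The factored form is (-4+l) * (-4+l) * (-4+l) * l * (l - 2).
D) (-4+l) * (-4+l) * (-4+l) * l * (l - 2)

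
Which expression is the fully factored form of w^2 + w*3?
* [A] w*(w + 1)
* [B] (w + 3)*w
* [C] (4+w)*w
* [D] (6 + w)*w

We need to factor w^2 + w*3.
The factored form is (w + 3)*w.
B) (w + 3)*w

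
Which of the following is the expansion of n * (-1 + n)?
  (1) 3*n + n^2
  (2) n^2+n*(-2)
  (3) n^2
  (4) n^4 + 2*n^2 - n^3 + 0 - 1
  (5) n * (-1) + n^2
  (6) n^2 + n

Expanding n * (-1 + n):
= n * (-1) + n^2
5) n * (-1) + n^2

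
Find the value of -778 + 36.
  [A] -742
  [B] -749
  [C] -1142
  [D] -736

-778 + 36 = -742
A) -742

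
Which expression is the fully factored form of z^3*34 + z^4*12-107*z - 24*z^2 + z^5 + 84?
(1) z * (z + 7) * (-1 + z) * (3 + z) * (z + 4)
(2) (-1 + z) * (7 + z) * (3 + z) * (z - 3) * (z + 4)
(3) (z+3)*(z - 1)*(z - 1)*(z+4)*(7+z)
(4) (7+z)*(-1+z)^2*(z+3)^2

We need to factor z^3*34 + z^4*12-107*z - 24*z^2 + z^5 + 84.
The factored form is (z+3)*(z - 1)*(z - 1)*(z+4)*(7+z).
3) (z+3)*(z - 1)*(z - 1)*(z+4)*(7+z)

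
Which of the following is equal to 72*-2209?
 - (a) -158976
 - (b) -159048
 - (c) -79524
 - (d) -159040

72 * -2209 = -159048
b) -159048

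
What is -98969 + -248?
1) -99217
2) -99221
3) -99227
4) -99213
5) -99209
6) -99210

-98969 + -248 = -99217
1) -99217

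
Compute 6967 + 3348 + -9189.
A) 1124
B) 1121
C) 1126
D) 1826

First: 6967 + 3348 = 10315
Then: 10315 + -9189 = 1126
C) 1126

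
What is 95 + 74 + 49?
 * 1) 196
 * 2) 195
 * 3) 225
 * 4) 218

First: 95 + 74 = 169
Then: 169 + 49 = 218
4) 218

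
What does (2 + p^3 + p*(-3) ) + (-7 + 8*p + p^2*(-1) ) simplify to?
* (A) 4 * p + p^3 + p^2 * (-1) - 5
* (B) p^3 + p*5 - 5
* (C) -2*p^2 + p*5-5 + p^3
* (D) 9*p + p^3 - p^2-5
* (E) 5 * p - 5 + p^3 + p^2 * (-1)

Adding the polynomials and combining like terms:
(2 + p^3 + p*(-3)) + (-7 + 8*p + p^2*(-1))
= 5 * p - 5 + p^3 + p^2 * (-1)
E) 5 * p - 5 + p^3 + p^2 * (-1)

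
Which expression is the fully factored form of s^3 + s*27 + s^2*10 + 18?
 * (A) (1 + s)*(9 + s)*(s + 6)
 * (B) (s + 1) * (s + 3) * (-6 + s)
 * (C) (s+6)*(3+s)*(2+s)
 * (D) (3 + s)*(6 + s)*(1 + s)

We need to factor s^3 + s*27 + s^2*10 + 18.
The factored form is (3 + s)*(6 + s)*(1 + s).
D) (3 + s)*(6 + s)*(1 + s)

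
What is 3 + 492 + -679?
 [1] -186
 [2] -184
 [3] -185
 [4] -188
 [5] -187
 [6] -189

First: 3 + 492 = 495
Then: 495 + -679 = -184
2) -184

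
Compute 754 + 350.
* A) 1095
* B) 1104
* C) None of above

754 + 350 = 1104
B) 1104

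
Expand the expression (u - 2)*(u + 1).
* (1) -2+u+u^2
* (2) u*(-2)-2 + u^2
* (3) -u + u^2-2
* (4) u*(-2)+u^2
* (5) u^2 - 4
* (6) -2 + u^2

Expanding (u - 2)*(u + 1):
= -u + u^2-2
3) -u + u^2-2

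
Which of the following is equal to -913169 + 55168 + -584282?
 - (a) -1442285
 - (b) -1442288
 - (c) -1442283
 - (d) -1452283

First: -913169 + 55168 = -858001
Then: -858001 + -584282 = -1442283
c) -1442283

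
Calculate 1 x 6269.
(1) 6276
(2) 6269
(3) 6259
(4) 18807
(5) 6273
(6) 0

1 * 6269 = 6269
2) 6269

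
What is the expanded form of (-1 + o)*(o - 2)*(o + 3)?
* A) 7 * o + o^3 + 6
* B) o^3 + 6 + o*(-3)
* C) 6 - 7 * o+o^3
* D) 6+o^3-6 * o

Expanding (-1 + o)*(o - 2)*(o + 3):
= 6 - 7 * o+o^3
C) 6 - 7 * o+o^3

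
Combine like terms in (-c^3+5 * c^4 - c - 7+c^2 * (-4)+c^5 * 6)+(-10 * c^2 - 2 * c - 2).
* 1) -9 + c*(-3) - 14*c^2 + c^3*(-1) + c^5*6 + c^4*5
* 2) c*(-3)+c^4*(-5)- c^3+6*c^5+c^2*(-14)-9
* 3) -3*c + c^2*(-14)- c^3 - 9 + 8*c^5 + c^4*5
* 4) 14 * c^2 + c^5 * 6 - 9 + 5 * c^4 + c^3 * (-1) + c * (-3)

Adding the polynomials and combining like terms:
(-c^3 + 5*c^4 - c - 7 + c^2*(-4) + c^5*6) + (-10*c^2 - 2*c - 2)
= -9 + c*(-3) - 14*c^2 + c^3*(-1) + c^5*6 + c^4*5
1) -9 + c*(-3) - 14*c^2 + c^3*(-1) + c^5*6 + c^4*5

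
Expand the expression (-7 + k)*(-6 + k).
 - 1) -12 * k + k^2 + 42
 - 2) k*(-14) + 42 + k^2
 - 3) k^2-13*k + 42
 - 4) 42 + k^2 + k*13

Expanding (-7 + k)*(-6 + k):
= k^2-13*k + 42
3) k^2-13*k + 42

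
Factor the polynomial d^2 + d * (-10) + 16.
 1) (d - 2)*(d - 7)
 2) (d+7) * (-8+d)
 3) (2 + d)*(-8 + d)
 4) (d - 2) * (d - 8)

We need to factor d^2 + d * (-10) + 16.
The factored form is (d - 2) * (d - 8).
4) (d - 2) * (d - 8)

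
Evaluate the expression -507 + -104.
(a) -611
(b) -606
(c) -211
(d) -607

-507 + -104 = -611
a) -611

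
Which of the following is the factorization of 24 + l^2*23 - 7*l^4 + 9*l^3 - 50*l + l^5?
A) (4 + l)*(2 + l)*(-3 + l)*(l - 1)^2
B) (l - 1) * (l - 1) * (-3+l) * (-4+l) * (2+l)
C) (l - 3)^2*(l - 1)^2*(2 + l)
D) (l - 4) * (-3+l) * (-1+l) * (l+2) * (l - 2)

We need to factor 24 + l^2*23 - 7*l^4 + 9*l^3 - 50*l + l^5.
The factored form is (l - 1) * (l - 1) * (-3+l) * (-4+l) * (2+l).
B) (l - 1) * (l - 1) * (-3+l) * (-4+l) * (2+l)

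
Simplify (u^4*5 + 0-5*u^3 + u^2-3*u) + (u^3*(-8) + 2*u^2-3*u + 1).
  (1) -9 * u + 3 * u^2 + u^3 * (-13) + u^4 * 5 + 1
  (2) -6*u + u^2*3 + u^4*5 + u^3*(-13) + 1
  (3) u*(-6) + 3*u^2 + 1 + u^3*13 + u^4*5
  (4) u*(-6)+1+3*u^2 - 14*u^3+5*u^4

Adding the polynomials and combining like terms:
(u^4*5 + 0 - 5*u^3 + u^2 - 3*u) + (u^3*(-8) + 2*u^2 - 3*u + 1)
= -6*u + u^2*3 + u^4*5 + u^3*(-13) + 1
2) -6*u + u^2*3 + u^4*5 + u^3*(-13) + 1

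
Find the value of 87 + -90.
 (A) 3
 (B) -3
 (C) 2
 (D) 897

87 + -90 = -3
B) -3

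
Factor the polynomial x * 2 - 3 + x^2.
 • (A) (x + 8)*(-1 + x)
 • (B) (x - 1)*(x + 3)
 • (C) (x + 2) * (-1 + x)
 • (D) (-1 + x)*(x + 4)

We need to factor x * 2 - 3 + x^2.
The factored form is (x - 1)*(x + 3).
B) (x - 1)*(x + 3)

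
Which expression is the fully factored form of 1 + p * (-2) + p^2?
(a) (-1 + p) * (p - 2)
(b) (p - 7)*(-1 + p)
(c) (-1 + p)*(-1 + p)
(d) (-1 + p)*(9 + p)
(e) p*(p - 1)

We need to factor 1 + p * (-2) + p^2.
The factored form is (-1 + p)*(-1 + p).
c) (-1 + p)*(-1 + p)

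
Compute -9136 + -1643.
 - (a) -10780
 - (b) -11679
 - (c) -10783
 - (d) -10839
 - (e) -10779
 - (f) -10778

-9136 + -1643 = -10779
e) -10779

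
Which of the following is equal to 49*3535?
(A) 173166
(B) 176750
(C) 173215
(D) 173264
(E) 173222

49 * 3535 = 173215
C) 173215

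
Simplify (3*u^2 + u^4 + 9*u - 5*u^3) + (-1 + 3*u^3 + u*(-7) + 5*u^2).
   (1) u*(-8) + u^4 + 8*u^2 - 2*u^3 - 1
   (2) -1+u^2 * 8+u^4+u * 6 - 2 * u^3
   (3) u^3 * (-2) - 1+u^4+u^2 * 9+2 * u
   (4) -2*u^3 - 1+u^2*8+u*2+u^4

Adding the polynomials and combining like terms:
(3*u^2 + u^4 + 9*u - 5*u^3) + (-1 + 3*u^3 + u*(-7) + 5*u^2)
= -2*u^3 - 1+u^2*8+u*2+u^4
4) -2*u^3 - 1+u^2*8+u*2+u^4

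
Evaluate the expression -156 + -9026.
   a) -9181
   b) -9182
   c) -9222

-156 + -9026 = -9182
b) -9182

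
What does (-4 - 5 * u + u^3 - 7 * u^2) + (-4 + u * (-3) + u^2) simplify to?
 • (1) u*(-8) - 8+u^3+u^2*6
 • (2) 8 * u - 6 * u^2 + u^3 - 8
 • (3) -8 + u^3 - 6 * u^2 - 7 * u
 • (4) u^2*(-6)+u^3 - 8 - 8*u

Adding the polynomials and combining like terms:
(-4 - 5*u + u^3 - 7*u^2) + (-4 + u*(-3) + u^2)
= u^2*(-6)+u^3 - 8 - 8*u
4) u^2*(-6)+u^3 - 8 - 8*u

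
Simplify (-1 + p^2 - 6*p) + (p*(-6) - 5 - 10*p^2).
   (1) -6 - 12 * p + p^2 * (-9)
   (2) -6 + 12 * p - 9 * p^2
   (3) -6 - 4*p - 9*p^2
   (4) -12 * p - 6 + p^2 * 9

Adding the polynomials and combining like terms:
(-1 + p^2 - 6*p) + (p*(-6) - 5 - 10*p^2)
= -6 - 12 * p + p^2 * (-9)
1) -6 - 12 * p + p^2 * (-9)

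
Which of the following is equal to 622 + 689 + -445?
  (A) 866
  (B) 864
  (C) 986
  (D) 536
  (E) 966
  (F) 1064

First: 622 + 689 = 1311
Then: 1311 + -445 = 866
A) 866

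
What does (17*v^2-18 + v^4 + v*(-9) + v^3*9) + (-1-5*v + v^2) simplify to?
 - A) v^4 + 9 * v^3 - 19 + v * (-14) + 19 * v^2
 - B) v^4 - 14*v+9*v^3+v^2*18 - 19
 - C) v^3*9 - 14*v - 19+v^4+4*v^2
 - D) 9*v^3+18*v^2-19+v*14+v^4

Adding the polynomials and combining like terms:
(17*v^2 - 18 + v^4 + v*(-9) + v^3*9) + (-1 - 5*v + v^2)
= v^4 - 14*v+9*v^3+v^2*18 - 19
B) v^4 - 14*v+9*v^3+v^2*18 - 19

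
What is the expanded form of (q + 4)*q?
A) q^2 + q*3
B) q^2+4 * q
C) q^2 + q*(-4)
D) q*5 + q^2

Expanding (q + 4)*q:
= q^2+4 * q
B) q^2+4 * q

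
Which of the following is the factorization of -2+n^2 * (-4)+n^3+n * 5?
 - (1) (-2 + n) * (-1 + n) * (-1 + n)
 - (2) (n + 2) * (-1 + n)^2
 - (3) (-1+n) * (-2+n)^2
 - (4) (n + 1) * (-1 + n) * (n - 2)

We need to factor -2+n^2 * (-4)+n^3+n * 5.
The factored form is (-2 + n) * (-1 + n) * (-1 + n).
1) (-2 + n) * (-1 + n) * (-1 + n)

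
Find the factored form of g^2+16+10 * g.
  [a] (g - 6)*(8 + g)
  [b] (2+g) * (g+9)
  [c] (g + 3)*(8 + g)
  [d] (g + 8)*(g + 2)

We need to factor g^2+16+10 * g.
The factored form is (g + 8)*(g + 2).
d) (g + 8)*(g + 2)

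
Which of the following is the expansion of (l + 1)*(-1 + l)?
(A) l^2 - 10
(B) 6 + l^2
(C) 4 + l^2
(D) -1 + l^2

Expanding (l + 1)*(-1 + l):
= -1 + l^2
D) -1 + l^2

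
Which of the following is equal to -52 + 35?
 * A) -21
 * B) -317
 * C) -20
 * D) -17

-52 + 35 = -17
D) -17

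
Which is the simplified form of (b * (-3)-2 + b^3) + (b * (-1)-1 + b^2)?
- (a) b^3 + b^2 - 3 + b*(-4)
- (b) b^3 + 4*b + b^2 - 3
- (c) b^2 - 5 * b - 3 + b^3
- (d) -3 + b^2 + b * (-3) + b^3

Adding the polynomials and combining like terms:
(b*(-3) - 2 + b^3) + (b*(-1) - 1 + b^2)
= b^3 + b^2 - 3 + b*(-4)
a) b^3 + b^2 - 3 + b*(-4)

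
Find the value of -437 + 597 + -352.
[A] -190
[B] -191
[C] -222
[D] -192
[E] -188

First: -437 + 597 = 160
Then: 160 + -352 = -192
D) -192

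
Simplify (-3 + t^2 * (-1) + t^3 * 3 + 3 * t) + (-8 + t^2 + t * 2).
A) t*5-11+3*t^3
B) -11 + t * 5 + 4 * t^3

Adding the polynomials and combining like terms:
(-3 + t^2*(-1) + t^3*3 + 3*t) + (-8 + t^2 + t*2)
= t*5-11+3*t^3
A) t*5-11+3*t^3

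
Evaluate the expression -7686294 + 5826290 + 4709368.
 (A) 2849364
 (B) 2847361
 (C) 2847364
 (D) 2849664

First: -7686294 + 5826290 = -1860004
Then: -1860004 + 4709368 = 2849364
A) 2849364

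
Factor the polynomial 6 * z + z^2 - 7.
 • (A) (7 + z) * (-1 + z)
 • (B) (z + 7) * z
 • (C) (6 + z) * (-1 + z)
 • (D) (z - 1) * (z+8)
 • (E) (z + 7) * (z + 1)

We need to factor 6 * z + z^2 - 7.
The factored form is (7 + z) * (-1 + z).
A) (7 + z) * (-1 + z)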